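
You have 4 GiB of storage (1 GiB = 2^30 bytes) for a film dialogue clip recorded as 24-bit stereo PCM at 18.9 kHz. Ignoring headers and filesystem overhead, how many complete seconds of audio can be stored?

Uncompressed byte rate = 18,900 × 3 × 2 = 113,400 bytes/s.
Capacity = 4 × 1,073,741,824 = 4,294,967,296 bytes.
4,294,967,296 / 113,400 ≈ 37874.49 s → 37,874 seconds.

37,874 seconds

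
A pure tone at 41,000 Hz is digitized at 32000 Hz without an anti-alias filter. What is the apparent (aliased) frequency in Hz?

Nyquist = 32,000/2 = 16,000 Hz; 41,000 Hz exceeds it.
Alias = |41,000 − 1×32,000| = |41,000 − 32,000| = 9,000 Hz.

9,000 Hz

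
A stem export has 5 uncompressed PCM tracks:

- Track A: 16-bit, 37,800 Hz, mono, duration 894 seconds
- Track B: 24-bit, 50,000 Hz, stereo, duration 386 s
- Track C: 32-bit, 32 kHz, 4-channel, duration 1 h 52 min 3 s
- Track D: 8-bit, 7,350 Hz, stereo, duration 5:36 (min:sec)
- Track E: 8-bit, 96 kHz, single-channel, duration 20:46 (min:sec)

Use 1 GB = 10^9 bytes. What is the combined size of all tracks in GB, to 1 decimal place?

Track A: 37,800 × 894 × 2 × 1 = 67,586,400 bytes.
Track B: 50,000 × 386 × 3 × 2 = 115,800,000 bytes.
Track C: 1 h 52 min 3 s = 6,723 s; 32,000 × 6,723 × 4 × 4 = 3,442,176,000 bytes.
Track D: 5:36 (min:sec) = 336 s; 7,350 × 336 × 1 × 2 = 4,939,200 bytes.
Track E: 20:46 (min:sec) = 1,246 s; 96,000 × 1,246 × 1 × 1 = 119,616,000 bytes.
Total = 3,750,117,600 bytes = 3.8 GB.

3.8 GB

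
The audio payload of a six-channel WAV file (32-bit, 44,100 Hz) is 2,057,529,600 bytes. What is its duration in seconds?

1,944 seconds

Byte rate = 44,100 × 4 × 6 = 1,058,400 bytes/s.
Duration = 2,057,529,600 / 1,058,400 = 1,944 s.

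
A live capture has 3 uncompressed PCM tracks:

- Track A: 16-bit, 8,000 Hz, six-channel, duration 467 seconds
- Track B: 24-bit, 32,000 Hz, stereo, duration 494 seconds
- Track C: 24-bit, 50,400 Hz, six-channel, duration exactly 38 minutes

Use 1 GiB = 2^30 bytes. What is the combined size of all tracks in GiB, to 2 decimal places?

2.06 GiB

Track A: 8,000 × 467 × 2 × 6 = 44,832,000 bytes.
Track B: 32,000 × 494 × 3 × 2 = 94,848,000 bytes.
Track C: exactly 38 minutes = 2,280 s; 50,400 × 2,280 × 3 × 6 = 2,068,416,000 bytes.
Total = 2,208,096,000 bytes = 2.06 GiB.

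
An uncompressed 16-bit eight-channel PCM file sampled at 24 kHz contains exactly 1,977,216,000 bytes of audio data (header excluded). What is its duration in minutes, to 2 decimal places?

85.82 minutes

Byte rate = 24,000 × 2 × 8 = 384,000 bytes/s.
Duration = 1,977,216,000 / 384,000 = 5,149 s.
5,149 s / 60 = 85.82 minutes.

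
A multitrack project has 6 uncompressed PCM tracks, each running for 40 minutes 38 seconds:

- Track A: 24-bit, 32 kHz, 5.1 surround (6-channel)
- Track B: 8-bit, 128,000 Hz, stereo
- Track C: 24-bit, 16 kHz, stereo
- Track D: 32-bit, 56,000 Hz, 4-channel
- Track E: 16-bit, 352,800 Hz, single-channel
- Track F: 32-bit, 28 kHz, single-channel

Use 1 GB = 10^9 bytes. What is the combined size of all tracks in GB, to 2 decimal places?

6.44 GB

40 minutes 38 seconds = 2,438 s.
Track A: 32,000 × 2,438 × 3 × 6 = 1,404,288,000 bytes.
Track B: 128,000 × 2,438 × 1 × 2 = 624,128,000 bytes.
Track C: 16,000 × 2,438 × 3 × 2 = 234,048,000 bytes.
Track D: 56,000 × 2,438 × 4 × 4 = 2,184,448,000 bytes.
Track E: 352,800 × 2,438 × 2 × 1 = 1,720,252,800 bytes.
Track F: 28,000 × 2,438 × 4 × 1 = 273,056,000 bytes.
Total = 6,440,220,800 bytes = 6.44 GB.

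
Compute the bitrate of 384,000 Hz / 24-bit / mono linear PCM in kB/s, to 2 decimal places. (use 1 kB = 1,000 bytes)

1152.00 kB/s

Bit rate = 384,000 × 24 × 1 = 9,216,000 bits/s.
9,216,000 / 8 = 1,152,000 B/s = 1152.00 kB/s.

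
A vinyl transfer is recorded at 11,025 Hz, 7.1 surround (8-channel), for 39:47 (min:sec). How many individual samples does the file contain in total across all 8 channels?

39:47 (min:sec) = 2,387 s.
11,025 × 2,387 s × 8 ch = 210,533,400 samples.

210,533,400 samples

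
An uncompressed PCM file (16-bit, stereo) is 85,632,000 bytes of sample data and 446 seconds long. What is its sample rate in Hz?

48,000 Hz

Bytes = sample_rate × seconds × bytes_per_sample × channels.
sample_rate = 85,632,000 / (446 × 2 × 2) = 85,632,000 / 1,784 = 48,000 Hz.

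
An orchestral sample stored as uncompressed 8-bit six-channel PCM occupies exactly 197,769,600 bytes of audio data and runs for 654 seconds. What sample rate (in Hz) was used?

Bytes = sample_rate × seconds × bytes_per_sample × channels.
sample_rate = 197,769,600 / (654 × 1 × 6) = 197,769,600 / 3,924 = 50,400 Hz.

50,400 Hz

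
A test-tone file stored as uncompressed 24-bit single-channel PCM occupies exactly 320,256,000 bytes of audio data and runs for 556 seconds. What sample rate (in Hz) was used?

192,000 Hz

Bytes = sample_rate × seconds × bytes_per_sample × channels.
sample_rate = 320,256,000 / (556 × 3 × 1) = 320,256,000 / 1,668 = 192,000 Hz.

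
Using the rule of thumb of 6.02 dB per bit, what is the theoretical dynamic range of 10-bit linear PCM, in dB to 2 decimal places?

60.20 dB

10 × 6.02 = 60.20 dB.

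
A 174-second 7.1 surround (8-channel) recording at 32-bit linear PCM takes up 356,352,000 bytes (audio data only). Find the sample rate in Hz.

Bytes = sample_rate × seconds × bytes_per_sample × channels.
sample_rate = 356,352,000 / (174 × 4 × 8) = 356,352,000 / 5,568 = 64,000 Hz.

64,000 Hz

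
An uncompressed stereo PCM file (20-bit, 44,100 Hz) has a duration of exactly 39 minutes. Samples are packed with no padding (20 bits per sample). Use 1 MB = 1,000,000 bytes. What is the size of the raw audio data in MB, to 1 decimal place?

516.0 MB

Duration = exactly 39 minutes = 2,340 s.
Bits = 44,100 × 2,340 × 20 × 2 = 4,127,760,000 bits = 515,970,000 bytes.
515,970,000 / 1,000,000 = 516.0 MB.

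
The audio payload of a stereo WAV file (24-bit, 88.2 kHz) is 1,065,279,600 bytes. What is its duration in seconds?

2,013 seconds

Byte rate = 88,200 × 3 × 2 = 529,200 bytes/s.
Duration = 1,065,279,600 / 529,200 = 2,013 s.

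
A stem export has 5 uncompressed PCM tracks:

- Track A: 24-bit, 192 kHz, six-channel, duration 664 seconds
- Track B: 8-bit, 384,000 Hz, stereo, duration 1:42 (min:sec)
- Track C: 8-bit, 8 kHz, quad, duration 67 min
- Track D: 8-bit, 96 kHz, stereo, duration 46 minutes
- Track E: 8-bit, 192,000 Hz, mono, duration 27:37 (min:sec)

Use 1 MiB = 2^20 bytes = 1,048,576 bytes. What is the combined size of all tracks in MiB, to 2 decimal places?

3194.64 MiB

Track A: 192,000 × 664 × 3 × 6 = 2,294,784,000 bytes.
Track B: 1:42 (min:sec) = 102 s; 384,000 × 102 × 1 × 2 = 78,336,000 bytes.
Track C: 67 min = 4,020 s; 8,000 × 4,020 × 1 × 4 = 128,640,000 bytes.
Track D: 46 minutes = 2,760 s; 96,000 × 2,760 × 1 × 2 = 529,920,000 bytes.
Track E: 27:37 (min:sec) = 1,657 s; 192,000 × 1,657 × 1 × 1 = 318,144,000 bytes.
Total = 3,349,824,000 bytes = 3194.64 MiB.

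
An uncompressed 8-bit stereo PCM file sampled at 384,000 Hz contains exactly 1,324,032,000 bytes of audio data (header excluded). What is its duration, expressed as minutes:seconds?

Byte rate = 384,000 × 1 × 2 = 768,000 bytes/s.
Duration = 1,324,032,000 / 768,000 = 1,724 s.
1,724 s = 28:44.

28:44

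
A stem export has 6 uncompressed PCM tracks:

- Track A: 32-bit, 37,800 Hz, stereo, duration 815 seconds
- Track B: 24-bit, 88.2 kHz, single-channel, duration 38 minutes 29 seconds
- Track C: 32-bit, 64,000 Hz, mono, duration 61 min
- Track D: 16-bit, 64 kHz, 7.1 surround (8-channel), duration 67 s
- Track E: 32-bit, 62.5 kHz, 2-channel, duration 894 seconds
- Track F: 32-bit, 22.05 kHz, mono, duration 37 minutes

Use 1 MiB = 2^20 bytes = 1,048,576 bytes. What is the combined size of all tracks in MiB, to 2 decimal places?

Track A: 37,800 × 815 × 4 × 2 = 246,456,000 bytes.
Track B: 38 minutes 29 seconds = 2,309 s; 88,200 × 2,309 × 3 × 1 = 610,961,400 bytes.
Track C: 61 min = 3,660 s; 64,000 × 3,660 × 4 × 1 = 936,960,000 bytes.
Track D: 64,000 × 67 × 2 × 8 = 68,608,000 bytes.
Track E: 62,500 × 894 × 4 × 2 = 447,000,000 bytes.
Track F: 37 minutes = 2,220 s; 22,050 × 2,220 × 4 × 1 = 195,804,000 bytes.
Total = 2,505,789,400 bytes = 2389.71 MiB.

2389.71 MiB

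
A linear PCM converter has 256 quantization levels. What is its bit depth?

log2(256) = 8.

8 bits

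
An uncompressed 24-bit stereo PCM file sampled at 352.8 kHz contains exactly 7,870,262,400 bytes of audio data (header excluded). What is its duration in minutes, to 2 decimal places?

Byte rate = 352,800 × 3 × 2 = 2,116,800 bytes/s.
Duration = 7,870,262,400 / 2,116,800 = 3,718 s.
3,718 s / 60 = 61.97 minutes.

61.97 minutes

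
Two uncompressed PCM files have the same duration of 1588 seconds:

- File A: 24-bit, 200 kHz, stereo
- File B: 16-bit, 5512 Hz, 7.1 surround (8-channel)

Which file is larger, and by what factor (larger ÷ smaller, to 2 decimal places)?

File A: 200,000 × 3 × 2 = 1,200,000 bytes/s.
File B: 5,512 × 2 × 8 = 88,192 bytes/s.
File A is larger; ratio = 1,905,600,000 / 140,048,896 = 13.61.

File A, by a factor of 13.61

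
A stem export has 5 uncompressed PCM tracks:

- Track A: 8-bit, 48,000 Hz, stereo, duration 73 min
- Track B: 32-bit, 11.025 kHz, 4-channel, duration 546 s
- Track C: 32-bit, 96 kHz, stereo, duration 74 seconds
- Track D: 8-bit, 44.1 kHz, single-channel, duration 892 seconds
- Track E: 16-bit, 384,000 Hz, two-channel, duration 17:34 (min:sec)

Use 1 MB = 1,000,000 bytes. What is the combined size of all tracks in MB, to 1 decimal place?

2231.9 MB

Track A: 73 min = 4,380 s; 48,000 × 4,380 × 1 × 2 = 420,480,000 bytes.
Track B: 11,025 × 546 × 4 × 4 = 96,314,400 bytes.
Track C: 96,000 × 74 × 4 × 2 = 56,832,000 bytes.
Track D: 44,100 × 892 × 1 × 1 = 39,337,200 bytes.
Track E: 17:34 (min:sec) = 1,054 s; 384,000 × 1,054 × 2 × 2 = 1,618,944,000 bytes.
Total = 2,231,907,600 bytes = 2231.9 MB.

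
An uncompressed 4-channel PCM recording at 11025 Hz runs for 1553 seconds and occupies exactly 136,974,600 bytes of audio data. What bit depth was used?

Bytes per sample = 136,974,600 / (11,025 × 1,553 × 4) = 136,974,600 / 68,487,300 = 2.
Bit depth = 2 × 8 = 16 bits.

16 bits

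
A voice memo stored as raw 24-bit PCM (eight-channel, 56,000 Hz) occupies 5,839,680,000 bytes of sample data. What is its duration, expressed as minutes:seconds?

72:25

Byte rate = 56,000 × 3 × 8 = 1,344,000 bytes/s.
Duration = 5,839,680,000 / 1,344,000 = 4,345 s.
4,345 s = 72:25.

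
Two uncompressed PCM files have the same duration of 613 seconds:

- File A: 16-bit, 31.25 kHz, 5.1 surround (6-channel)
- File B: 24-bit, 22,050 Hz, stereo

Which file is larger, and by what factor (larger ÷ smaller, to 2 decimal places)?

File A, by a factor of 2.83

File A: 31,250 × 2 × 6 = 375,000 bytes/s.
File B: 22,050 × 3 × 2 = 132,300 bytes/s.
File A is larger; ratio = 229,875,000 / 81,099,900 = 2.83.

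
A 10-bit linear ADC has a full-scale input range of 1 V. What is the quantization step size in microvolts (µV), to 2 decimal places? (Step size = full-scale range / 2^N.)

1 V / 2^10 = 1 / 1,024 V = 976.56 µV.

976.56 µV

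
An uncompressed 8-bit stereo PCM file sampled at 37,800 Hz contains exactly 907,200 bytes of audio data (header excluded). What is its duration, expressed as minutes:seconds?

Byte rate = 37,800 × 1 × 2 = 75,600 bytes/s.
Duration = 907,200 / 75,600 = 12 s.
12 s = 0:12.

0:12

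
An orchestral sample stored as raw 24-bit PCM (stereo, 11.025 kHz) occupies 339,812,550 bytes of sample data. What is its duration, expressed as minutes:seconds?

Byte rate = 11,025 × 3 × 2 = 66,150 bytes/s.
Duration = 339,812,550 / 66,150 = 5,137 s.
5,137 s = 85:37.

85:37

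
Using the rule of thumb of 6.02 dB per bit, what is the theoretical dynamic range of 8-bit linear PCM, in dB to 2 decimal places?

48.16 dB

8 × 6.02 = 48.16 dB.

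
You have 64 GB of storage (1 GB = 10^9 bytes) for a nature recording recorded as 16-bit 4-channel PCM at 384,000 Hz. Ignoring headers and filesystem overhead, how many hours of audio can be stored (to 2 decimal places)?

Uncompressed byte rate = 384,000 × 2 × 4 = 3,072,000 bytes/s.
Capacity = 64 × 1,000,000,000 = 64,000,000,000 bytes.
64,000,000,000 / 3,072,000 ≈ 20833.33 s → 5.79 hours.

5.79 hours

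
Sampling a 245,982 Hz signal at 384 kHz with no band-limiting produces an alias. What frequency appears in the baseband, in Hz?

138,018 Hz

Nyquist = 384,000/2 = 192,000 Hz; 245,982 Hz exceeds it.
Alias = |245,982 − 1×384,000| = |245,982 − 384,000| = 138,018 Hz.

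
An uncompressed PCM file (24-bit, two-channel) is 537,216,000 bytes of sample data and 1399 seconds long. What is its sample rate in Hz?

64,000 Hz

Bytes = sample_rate × seconds × bytes_per_sample × channels.
sample_rate = 537,216,000 / (1,399 × 3 × 2) = 537,216,000 / 8,394 = 64,000 Hz.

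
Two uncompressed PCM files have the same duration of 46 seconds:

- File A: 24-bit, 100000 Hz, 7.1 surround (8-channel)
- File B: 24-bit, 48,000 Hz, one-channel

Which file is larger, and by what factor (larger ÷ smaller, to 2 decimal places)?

File A: 100,000 × 3 × 8 = 2,400,000 bytes/s.
File B: 48,000 × 3 × 1 = 144,000 bytes/s.
File A is larger; ratio = 110,400,000 / 6,624,000 = 16.67.

File A, by a factor of 16.67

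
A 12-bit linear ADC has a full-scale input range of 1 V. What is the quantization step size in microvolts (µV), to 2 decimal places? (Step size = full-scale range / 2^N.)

244.14 µV

1 V / 2^12 = 1 / 4,096 V = 244.14 µV.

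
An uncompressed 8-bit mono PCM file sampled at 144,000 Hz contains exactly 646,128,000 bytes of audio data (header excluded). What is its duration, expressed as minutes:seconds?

Byte rate = 144,000 × 1 × 1 = 144,000 bytes/s.
Duration = 646,128,000 / 144,000 = 4,487 s.
4,487 s = 74:47.

74:47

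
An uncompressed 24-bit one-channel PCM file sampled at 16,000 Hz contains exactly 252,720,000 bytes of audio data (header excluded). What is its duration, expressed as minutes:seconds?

Byte rate = 16,000 × 3 × 1 = 48,000 bytes/s.
Duration = 252,720,000 / 48,000 = 5,265 s.
5,265 s = 87:45.

87:45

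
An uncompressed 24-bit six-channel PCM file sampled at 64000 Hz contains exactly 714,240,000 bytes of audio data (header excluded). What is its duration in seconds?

620 seconds

Byte rate = 64,000 × 3 × 6 = 1,152,000 bytes/s.
Duration = 714,240,000 / 1,152,000 = 620 s.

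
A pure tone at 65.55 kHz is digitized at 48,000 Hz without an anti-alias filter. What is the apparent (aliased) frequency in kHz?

17.55 kHz

Nyquist = 48,000/2 = 24,000 Hz; 65,550 Hz exceeds it.
Alias = |65,550 − 1×48,000| = |65,550 − 48,000| = 17,550 Hz = 17.55 kHz.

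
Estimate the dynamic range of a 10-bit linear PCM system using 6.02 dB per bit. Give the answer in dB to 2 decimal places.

10 × 6.02 = 60.20 dB.

60.20 dB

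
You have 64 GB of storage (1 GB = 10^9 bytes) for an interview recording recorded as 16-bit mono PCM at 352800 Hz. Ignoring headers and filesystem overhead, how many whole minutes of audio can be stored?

Uncompressed byte rate = 352,800 × 2 × 1 = 705,600 bytes/s.
Capacity = 64 × 1,000,000,000 = 64,000,000,000 bytes.
64,000,000,000 / 705,600 ≈ 90702.95 s → 1,511 minutes.

1,511 minutes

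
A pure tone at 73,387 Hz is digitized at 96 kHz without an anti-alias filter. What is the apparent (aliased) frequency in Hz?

Nyquist = 96,000/2 = 48,000 Hz; 73,387 Hz exceeds it.
Alias = |73,387 − 1×96,000| = |73,387 − 96,000| = 22,613 Hz.

22,613 Hz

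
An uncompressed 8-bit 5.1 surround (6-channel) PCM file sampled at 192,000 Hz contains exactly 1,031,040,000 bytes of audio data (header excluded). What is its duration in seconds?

Byte rate = 192,000 × 1 × 6 = 1,152,000 bytes/s.
Duration = 1,031,040,000 / 1,152,000 = 895 s.

895 seconds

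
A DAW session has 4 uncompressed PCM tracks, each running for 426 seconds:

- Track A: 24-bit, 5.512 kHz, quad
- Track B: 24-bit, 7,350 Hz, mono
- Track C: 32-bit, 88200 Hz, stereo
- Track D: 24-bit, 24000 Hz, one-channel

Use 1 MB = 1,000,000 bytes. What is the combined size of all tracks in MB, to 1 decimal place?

Track A: 5,512 × 426 × 3 × 4 = 28,177,344 bytes.
Track B: 7,350 × 426 × 3 × 1 = 9,393,300 bytes.
Track C: 88,200 × 426 × 4 × 2 = 300,585,600 bytes.
Track D: 24,000 × 426 × 3 × 1 = 30,672,000 bytes.
Total = 368,828,244 bytes = 368.8 MB.

368.8 MB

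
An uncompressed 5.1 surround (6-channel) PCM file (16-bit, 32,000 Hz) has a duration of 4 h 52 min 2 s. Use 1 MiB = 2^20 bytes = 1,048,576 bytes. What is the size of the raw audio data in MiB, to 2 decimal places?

6416.75 MiB

Duration = 4 h 52 min 2 s = 17,522 s.
Bytes = 32,000 samples/s × 17,522 s × 2 bytes/sample × 6 ch = 6,728,448,000 bytes.
6,728,448,000 / 1,048,576 = 6416.75 MiB.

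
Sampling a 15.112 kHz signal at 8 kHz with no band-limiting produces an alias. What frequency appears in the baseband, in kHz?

0.888 kHz

Nyquist = 8,000/2 = 4,000 Hz; 15,112 Hz exceeds it.
Alias = |15,112 − 2×8,000| = |15,112 − 16,000| = 888 Hz = 0.888 kHz.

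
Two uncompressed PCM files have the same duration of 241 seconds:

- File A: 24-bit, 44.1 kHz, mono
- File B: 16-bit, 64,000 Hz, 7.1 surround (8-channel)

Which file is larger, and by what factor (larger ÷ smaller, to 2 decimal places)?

File A: 44,100 × 3 × 1 = 132,300 bytes/s.
File B: 64,000 × 2 × 8 = 1,024,000 bytes/s.
File B is larger; ratio = 246,784,000 / 31,884,300 = 7.74.

File B, by a factor of 7.74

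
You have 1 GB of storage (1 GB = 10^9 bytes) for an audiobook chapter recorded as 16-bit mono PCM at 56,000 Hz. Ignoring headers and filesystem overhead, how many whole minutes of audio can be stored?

148 minutes

Uncompressed byte rate = 56,000 × 2 × 1 = 112,000 bytes/s.
Capacity = 1 × 1,000,000,000 = 1,000,000,000 bytes.
1,000,000,000 / 112,000 ≈ 8928.57 s → 148 minutes.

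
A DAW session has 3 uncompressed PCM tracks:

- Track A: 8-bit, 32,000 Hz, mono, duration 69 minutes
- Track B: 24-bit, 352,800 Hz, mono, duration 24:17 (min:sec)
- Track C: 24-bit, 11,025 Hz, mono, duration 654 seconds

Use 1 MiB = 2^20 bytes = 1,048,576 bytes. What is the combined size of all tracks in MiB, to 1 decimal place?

1617.6 MiB

Track A: 69 minutes = 4,140 s; 32,000 × 4,140 × 1 × 1 = 132,480,000 bytes.
Track B: 24:17 (min:sec) = 1,457 s; 352,800 × 1,457 × 3 × 1 = 1,542,088,800 bytes.
Track C: 11,025 × 654 × 3 × 1 = 21,631,050 bytes.
Total = 1,696,199,850 bytes = 1617.6 MiB.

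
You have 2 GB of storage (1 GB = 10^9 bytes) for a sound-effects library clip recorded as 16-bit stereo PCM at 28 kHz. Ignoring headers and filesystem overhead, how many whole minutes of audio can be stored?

Uncompressed byte rate = 28,000 × 2 × 2 = 112,000 bytes/s.
Capacity = 2 × 1,000,000,000 = 2,000,000,000 bytes.
2,000,000,000 / 112,000 ≈ 17857.14 s → 297 minutes.

297 minutes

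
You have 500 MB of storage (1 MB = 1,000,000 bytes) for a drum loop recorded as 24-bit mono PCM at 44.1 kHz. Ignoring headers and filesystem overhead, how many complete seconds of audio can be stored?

Uncompressed byte rate = 44,100 × 3 × 1 = 132,300 bytes/s.
Capacity = 500 × 1,000,000 = 500,000,000 bytes.
500,000,000 / 132,300 ≈ 3779.29 s → 3,779 seconds.

3,779 seconds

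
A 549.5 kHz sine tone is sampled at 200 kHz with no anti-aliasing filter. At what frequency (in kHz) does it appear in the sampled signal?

50.5 kHz

Nyquist = 200,000/2 = 100,000 Hz; 549,500 Hz exceeds it.
Alias = |549,500 − 3×200,000| = |549,500 − 600,000| = 50,500 Hz = 50.5 kHz.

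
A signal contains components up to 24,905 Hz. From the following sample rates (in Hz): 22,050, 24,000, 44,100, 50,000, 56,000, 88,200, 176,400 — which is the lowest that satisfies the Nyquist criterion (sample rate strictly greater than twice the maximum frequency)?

50,000 Hz

Need sample rate > 2 × 24,905 = 49,810 Hz.
Lowest listed rate above 49,810 Hz is 50,000 Hz.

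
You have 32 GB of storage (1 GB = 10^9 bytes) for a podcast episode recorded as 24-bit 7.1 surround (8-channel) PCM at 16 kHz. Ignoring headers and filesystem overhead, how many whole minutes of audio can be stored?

1,388 minutes

Uncompressed byte rate = 16,000 × 3 × 8 = 384,000 bytes/s.
Capacity = 32 × 1,000,000,000 = 32,000,000,000 bytes.
32,000,000,000 / 384,000 ≈ 83333.33 s → 1,388 minutes.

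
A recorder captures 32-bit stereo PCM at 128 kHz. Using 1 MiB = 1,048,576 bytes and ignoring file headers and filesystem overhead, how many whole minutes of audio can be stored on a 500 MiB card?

Uncompressed byte rate = 128,000 × 4 × 2 = 1,024,000 bytes/s.
Capacity = 500 × 1,048,576 = 524,288,000 bytes.
524,288,000 / 1,024,000 ≈ 512 s → 8 minutes.

8 minutes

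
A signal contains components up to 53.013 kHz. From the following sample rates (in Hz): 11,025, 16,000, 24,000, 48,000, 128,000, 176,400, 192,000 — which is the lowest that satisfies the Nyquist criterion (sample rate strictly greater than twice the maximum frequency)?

128,000 Hz

Need sample rate > 2 × 53,013 = 106,026 Hz.
Lowest listed rate above 106,026 Hz is 128,000 Hz.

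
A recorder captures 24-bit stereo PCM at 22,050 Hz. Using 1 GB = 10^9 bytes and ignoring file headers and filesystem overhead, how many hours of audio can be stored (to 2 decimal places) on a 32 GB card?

Uncompressed byte rate = 22,050 × 3 × 2 = 132,300 bytes/s.
Capacity = 32 × 1,000,000,000 = 32,000,000,000 bytes.
32,000,000,000 / 132,300 ≈ 241874.53 s → 67.19 hours.

67.19 hours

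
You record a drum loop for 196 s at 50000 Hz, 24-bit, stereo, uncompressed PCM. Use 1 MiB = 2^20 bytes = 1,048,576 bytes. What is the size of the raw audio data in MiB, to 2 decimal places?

56.08 MiB

Bytes = 50,000 samples/s × 196 s × 3 bytes/sample × 2 ch = 58,800,000 bytes.
58,800,000 / 1,048,576 = 56.08 MiB.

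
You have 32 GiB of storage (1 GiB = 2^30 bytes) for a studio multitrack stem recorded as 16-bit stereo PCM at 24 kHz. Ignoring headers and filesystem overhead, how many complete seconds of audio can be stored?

357,913 seconds

Uncompressed byte rate = 24,000 × 2 × 2 = 96,000 bytes/s.
Capacity = 32 × 1,073,741,824 = 34,359,738,368 bytes.
34,359,738,368 / 96,000 ≈ 357913.94 s → 357,913 seconds.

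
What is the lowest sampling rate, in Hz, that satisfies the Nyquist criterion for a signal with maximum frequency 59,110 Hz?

Minimum sample rate = 2 × 59,110 Hz = 118,220 Hz.

118,220 Hz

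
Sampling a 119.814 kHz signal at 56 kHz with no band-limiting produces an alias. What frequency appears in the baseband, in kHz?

7.814 kHz

Nyquist = 56,000/2 = 28,000 Hz; 119,814 Hz exceeds it.
Alias = |119,814 − 2×56,000| = |119,814 − 112,000| = 7,814 Hz = 7.814 kHz.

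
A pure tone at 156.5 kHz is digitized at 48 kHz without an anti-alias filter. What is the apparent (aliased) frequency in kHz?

Nyquist = 48,000/2 = 24,000 Hz; 156,500 Hz exceeds it.
Alias = |156,500 − 3×48,000| = |156,500 − 144,000| = 12,500 Hz = 12.5 kHz.

12.5 kHz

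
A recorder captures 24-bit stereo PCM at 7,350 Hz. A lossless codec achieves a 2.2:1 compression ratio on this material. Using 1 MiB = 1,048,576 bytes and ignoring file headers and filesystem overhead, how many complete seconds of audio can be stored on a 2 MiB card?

104 seconds

Uncompressed byte rate = 7,350 × 3 × 2 = 44,100 bytes/s.
After 2.2:1 compression, effective rate ≈ 20045.45 bytes/s.
Capacity = 2 × 1,048,576 = 2,097,152 bytes.
2,097,152 / effective rate ≈ 104.62 s → 104 seconds.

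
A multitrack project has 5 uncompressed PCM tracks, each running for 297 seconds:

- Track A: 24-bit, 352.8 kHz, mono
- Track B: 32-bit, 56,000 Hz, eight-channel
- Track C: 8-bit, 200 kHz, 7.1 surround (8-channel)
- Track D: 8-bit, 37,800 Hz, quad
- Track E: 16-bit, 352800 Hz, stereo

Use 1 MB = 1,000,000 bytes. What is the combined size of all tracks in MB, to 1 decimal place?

1785.8 MB

Track A: 352,800 × 297 × 3 × 1 = 314,344,800 bytes.
Track B: 56,000 × 297 × 4 × 8 = 532,224,000 bytes.
Track C: 200,000 × 297 × 1 × 8 = 475,200,000 bytes.
Track D: 37,800 × 297 × 1 × 4 = 44,906,400 bytes.
Track E: 352,800 × 297 × 2 × 2 = 419,126,400 bytes.
Total = 1,785,801,600 bytes = 1785.8 MB.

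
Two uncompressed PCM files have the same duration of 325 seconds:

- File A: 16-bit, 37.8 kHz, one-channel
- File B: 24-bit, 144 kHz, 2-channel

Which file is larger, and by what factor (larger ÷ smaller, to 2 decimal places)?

File B, by a factor of 11.43

File A: 37,800 × 2 × 1 = 75,600 bytes/s.
File B: 144,000 × 3 × 2 = 864,000 bytes/s.
File B is larger; ratio = 280,800,000 / 24,570,000 = 11.43.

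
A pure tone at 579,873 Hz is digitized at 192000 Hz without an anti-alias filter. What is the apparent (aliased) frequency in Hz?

3,873 Hz

Nyquist = 192,000/2 = 96,000 Hz; 579,873 Hz exceeds it.
Alias = |579,873 − 3×192,000| = |579,873 − 576,000| = 3,873 Hz.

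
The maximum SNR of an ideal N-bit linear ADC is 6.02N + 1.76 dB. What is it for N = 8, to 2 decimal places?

6.02 × 8 + 1.76 = 49.92 dB.

49.92 dB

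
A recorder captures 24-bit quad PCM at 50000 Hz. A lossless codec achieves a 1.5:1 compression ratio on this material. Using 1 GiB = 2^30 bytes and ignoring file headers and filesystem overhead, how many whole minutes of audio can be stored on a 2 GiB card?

89 minutes

Uncompressed byte rate = 50,000 × 3 × 4 = 600,000 bytes/s.
After 1.5:1 compression, effective rate ≈ 400000 bytes/s.
Capacity = 2 × 1,073,741,824 = 2,147,483,648 bytes.
2,147,483,648 / effective rate ≈ 5368.71 s → 89 minutes.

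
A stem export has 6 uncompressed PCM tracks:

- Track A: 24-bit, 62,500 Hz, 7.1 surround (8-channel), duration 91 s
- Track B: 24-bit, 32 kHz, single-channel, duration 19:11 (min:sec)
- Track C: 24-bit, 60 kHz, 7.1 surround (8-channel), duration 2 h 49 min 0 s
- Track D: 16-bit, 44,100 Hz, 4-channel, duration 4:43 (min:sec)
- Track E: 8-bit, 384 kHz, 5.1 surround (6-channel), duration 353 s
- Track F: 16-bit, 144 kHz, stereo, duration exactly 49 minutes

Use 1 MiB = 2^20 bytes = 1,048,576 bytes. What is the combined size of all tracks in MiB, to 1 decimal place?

Track A: 62,500 × 91 × 3 × 8 = 136,500,000 bytes.
Track B: 19:11 (min:sec) = 1,151 s; 32,000 × 1,151 × 3 × 1 = 110,496,000 bytes.
Track C: 2 h 49 min 0 s = 10,140 s; 60,000 × 10,140 × 3 × 8 = 14,601,600,000 bytes.
Track D: 4:43 (min:sec) = 283 s; 44,100 × 283 × 2 × 4 = 99,842,400 bytes.
Track E: 384,000 × 353 × 1 × 6 = 813,312,000 bytes.
Track F: exactly 49 minutes = 2,940 s; 144,000 × 2,940 × 2 × 2 = 1,693,440,000 bytes.
Total = 17,455,190,400 bytes = 16646.6 MiB.

16646.6 MiB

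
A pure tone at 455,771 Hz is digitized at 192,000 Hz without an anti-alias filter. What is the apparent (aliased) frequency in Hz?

71,771 Hz

Nyquist = 192,000/2 = 96,000 Hz; 455,771 Hz exceeds it.
Alias = |455,771 − 2×192,000| = |455,771 − 384,000| = 71,771 Hz.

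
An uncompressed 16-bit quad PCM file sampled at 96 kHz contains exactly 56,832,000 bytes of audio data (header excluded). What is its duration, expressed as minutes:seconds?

Byte rate = 96,000 × 2 × 4 = 768,000 bytes/s.
Duration = 56,832,000 / 768,000 = 74 s.
74 s = 1:14.

1:14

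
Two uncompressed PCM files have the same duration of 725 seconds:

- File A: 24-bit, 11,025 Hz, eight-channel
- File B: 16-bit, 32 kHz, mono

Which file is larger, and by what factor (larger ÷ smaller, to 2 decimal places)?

File A: 11,025 × 3 × 8 = 264,600 bytes/s.
File B: 32,000 × 2 × 1 = 64,000 bytes/s.
File A is larger; ratio = 191,835,000 / 46,400,000 = 4.13.

File A, by a factor of 4.13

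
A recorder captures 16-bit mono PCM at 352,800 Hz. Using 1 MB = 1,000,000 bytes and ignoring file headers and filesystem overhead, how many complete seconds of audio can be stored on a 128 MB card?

Uncompressed byte rate = 352,800 × 2 × 1 = 705,600 bytes/s.
Capacity = 128 × 1,000,000 = 128,000,000 bytes.
128,000,000 / 705,600 ≈ 181.41 s → 181 seconds.

181 seconds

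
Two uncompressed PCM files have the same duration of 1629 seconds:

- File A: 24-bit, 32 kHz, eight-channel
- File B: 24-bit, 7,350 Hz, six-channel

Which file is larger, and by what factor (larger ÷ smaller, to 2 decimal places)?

File A, by a factor of 5.80

File A: 32,000 × 3 × 8 = 768,000 bytes/s.
File B: 7,350 × 3 × 6 = 132,300 bytes/s.
File A is larger; ratio = 1,251,072,000 / 215,516,700 = 5.80.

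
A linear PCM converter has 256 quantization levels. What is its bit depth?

8 bits

log2(256) = 8.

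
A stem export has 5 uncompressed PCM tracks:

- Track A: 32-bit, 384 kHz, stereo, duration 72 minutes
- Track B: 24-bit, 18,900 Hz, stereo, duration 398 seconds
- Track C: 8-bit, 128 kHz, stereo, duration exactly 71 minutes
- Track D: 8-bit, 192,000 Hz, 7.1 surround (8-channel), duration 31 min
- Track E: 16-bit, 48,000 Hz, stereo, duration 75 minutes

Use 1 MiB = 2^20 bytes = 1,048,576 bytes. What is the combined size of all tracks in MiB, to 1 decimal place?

Track A: 72 minutes = 4,320 s; 384,000 × 4,320 × 4 × 2 = 13,271,040,000 bytes.
Track B: 18,900 × 398 × 3 × 2 = 45,133,200 bytes.
Track C: exactly 71 minutes = 4,260 s; 128,000 × 4,260 × 1 × 2 = 1,090,560,000 bytes.
Track D: 31 min = 1,860 s; 192,000 × 1,860 × 1 × 8 = 2,856,960,000 bytes.
Track E: 75 minutes = 4,500 s; 48,000 × 4,500 × 2 × 2 = 864,000,000 bytes.
Total = 18,127,693,200 bytes = 17287.9 MiB.

17287.9 MiB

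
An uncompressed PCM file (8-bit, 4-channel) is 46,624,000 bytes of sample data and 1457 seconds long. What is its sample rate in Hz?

8,000 Hz

Bytes = sample_rate × seconds × bytes_per_sample × channels.
sample_rate = 46,624,000 / (1,457 × 1 × 4) = 46,624,000 / 5,828 = 8,000 Hz.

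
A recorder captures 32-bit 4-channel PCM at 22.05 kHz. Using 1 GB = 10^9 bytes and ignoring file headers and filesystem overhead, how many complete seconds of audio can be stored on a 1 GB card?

2,834 seconds

Uncompressed byte rate = 22,050 × 4 × 4 = 352,800 bytes/s.
Capacity = 1 × 1,000,000,000 = 1,000,000,000 bytes.
1,000,000,000 / 352,800 ≈ 2834.47 s → 2,834 seconds.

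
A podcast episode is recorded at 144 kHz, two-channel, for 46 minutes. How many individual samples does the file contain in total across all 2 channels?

46 minutes = 2,760 s.
144,000 × 2,760 s × 2 ch = 794,880,000 samples.

794,880,000 samples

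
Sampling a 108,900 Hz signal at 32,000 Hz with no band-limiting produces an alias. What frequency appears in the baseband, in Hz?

Nyquist = 32,000/2 = 16,000 Hz; 108,900 Hz exceeds it.
Alias = |108,900 − 3×32,000| = |108,900 − 96,000| = 12,900 Hz.

12,900 Hz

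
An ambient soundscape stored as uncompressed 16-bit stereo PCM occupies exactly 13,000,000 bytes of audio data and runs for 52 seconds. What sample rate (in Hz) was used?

62,500 Hz

Bytes = sample_rate × seconds × bytes_per_sample × channels.
sample_rate = 13,000,000 / (52 × 2 × 2) = 13,000,000 / 208 = 62,500 Hz.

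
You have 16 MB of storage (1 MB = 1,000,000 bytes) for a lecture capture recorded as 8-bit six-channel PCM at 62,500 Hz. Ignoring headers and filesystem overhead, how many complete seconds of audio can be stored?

Uncompressed byte rate = 62,500 × 1 × 6 = 375,000 bytes/s.
Capacity = 16 × 1,000,000 = 16,000,000 bytes.
16,000,000 / 375,000 ≈ 42.67 s → 42 seconds.

42 seconds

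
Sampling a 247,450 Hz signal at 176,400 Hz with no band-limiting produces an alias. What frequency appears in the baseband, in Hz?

71,050 Hz

Nyquist = 176,400/2 = 88,200 Hz; 247,450 Hz exceeds it.
Alias = |247,450 − 1×176,400| = |247,450 − 176,400| = 71,050 Hz.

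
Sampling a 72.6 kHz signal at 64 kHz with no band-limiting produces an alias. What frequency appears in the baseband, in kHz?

8.6 kHz

Nyquist = 64,000/2 = 32,000 Hz; 72,600 Hz exceeds it.
Alias = |72,600 − 1×64,000| = |72,600 − 64,000| = 8,600 Hz = 8.6 kHz.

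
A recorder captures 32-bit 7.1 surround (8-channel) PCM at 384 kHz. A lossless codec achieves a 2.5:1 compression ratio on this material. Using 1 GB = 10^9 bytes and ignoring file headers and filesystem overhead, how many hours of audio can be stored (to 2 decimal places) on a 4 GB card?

Uncompressed byte rate = 384,000 × 4 × 8 = 12,288,000 bytes/s.
After 2.5:1 compression, effective rate ≈ 4915200 bytes/s.
Capacity = 4 × 1,000,000,000 = 4,000,000,000 bytes.
4,000,000,000 / effective rate ≈ 813.8 s → 0.23 hours.

0.23 hours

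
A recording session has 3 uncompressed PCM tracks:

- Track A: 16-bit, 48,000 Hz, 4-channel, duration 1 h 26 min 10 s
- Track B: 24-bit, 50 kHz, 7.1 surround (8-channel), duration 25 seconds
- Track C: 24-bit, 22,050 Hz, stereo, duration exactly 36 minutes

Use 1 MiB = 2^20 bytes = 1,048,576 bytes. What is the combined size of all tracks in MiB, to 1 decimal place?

2194.5 MiB

Track A: 1 h 26 min 10 s = 5,170 s; 48,000 × 5,170 × 2 × 4 = 1,985,280,000 bytes.
Track B: 50,000 × 25 × 3 × 8 = 30,000,000 bytes.
Track C: exactly 36 minutes = 2,160 s; 22,050 × 2,160 × 3 × 2 = 285,768,000 bytes.
Total = 2,301,048,000 bytes = 2194.5 MiB.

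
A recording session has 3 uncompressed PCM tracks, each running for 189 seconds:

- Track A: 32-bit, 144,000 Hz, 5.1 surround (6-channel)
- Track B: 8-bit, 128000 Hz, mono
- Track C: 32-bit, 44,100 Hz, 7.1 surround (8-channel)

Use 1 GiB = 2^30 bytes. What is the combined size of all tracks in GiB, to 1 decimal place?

0.9 GiB

Track A: 144,000 × 189 × 4 × 6 = 653,184,000 bytes.
Track B: 128,000 × 189 × 1 × 1 = 24,192,000 bytes.
Track C: 44,100 × 189 × 4 × 8 = 266,716,800 bytes.
Total = 944,092,800 bytes = 0.9 GiB.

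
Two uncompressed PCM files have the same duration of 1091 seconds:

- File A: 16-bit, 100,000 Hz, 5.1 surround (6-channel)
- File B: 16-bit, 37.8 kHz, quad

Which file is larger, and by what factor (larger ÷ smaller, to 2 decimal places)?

File A, by a factor of 3.97

File A: 100,000 × 2 × 6 = 1,200,000 bytes/s.
File B: 37,800 × 2 × 4 = 302,400 bytes/s.
File A is larger; ratio = 1,309,200,000 / 329,918,400 = 3.97.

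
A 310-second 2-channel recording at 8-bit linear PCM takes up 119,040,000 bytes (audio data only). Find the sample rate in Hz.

192,000 Hz

Bytes = sample_rate × seconds × bytes_per_sample × channels.
sample_rate = 119,040,000 / (310 × 1 × 2) = 119,040,000 / 620 = 192,000 Hz.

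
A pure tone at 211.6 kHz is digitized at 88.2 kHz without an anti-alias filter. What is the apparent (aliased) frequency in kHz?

35.2 kHz

Nyquist = 88,200/2 = 44,100 Hz; 211,600 Hz exceeds it.
Alias = |211,600 − 2×88,200| = |211,600 − 176,400| = 35,200 Hz = 35.2 kHz.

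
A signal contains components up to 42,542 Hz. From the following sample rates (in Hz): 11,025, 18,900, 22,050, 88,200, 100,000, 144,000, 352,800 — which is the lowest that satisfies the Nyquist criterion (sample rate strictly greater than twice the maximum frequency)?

Need sample rate > 2 × 42,542 = 85,084 Hz.
Lowest listed rate above 85,084 Hz is 88,200 Hz.

88,200 Hz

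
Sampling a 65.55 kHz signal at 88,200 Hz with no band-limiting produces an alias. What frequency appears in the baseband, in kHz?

Nyquist = 88,200/2 = 44,100 Hz; 65,550 Hz exceeds it.
Alias = |65,550 − 1×88,200| = |65,550 − 88,200| = 22,650 Hz = 22.65 kHz.

22.65 kHz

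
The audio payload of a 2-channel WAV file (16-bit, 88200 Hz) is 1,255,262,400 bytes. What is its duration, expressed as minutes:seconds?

59:18

Byte rate = 88,200 × 2 × 2 = 352,800 bytes/s.
Duration = 1,255,262,400 / 352,800 = 3,558 s.
3,558 s = 59:18.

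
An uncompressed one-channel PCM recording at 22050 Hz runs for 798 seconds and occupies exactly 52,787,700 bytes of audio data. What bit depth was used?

24 bits

Bytes per sample = 52,787,700 / (22,050 × 798 × 1) = 52,787,700 / 17,595,900 = 3.
Bit depth = 3 × 8 = 24 bits.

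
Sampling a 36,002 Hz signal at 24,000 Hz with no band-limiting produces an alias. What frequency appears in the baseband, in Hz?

Nyquist = 24,000/2 = 12,000 Hz; 36,002 Hz exceeds it.
Alias = |36,002 − 2×24,000| = |36,002 − 48,000| = 11,998 Hz.

11,998 Hz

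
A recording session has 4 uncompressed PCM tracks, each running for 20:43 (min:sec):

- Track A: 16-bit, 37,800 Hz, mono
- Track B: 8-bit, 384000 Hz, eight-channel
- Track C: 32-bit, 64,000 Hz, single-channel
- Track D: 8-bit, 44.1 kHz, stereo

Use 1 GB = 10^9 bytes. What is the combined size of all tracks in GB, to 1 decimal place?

4.3 GB

20:43 (min:sec) = 1,243 s.
Track A: 37,800 × 1,243 × 2 × 1 = 93,970,800 bytes.
Track B: 384,000 × 1,243 × 1 × 8 = 3,818,496,000 bytes.
Track C: 64,000 × 1,243 × 4 × 1 = 318,208,000 bytes.
Track D: 44,100 × 1,243 × 1 × 2 = 109,632,600 bytes.
Total = 4,340,307,400 bytes = 4.3 GB.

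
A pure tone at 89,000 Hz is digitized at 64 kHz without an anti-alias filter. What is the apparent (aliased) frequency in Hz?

Nyquist = 64,000/2 = 32,000 Hz; 89,000 Hz exceeds it.
Alias = |89,000 − 1×64,000| = |89,000 − 64,000| = 25,000 Hz.

25,000 Hz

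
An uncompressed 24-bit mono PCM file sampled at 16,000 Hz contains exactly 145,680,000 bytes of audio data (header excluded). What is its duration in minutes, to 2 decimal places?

50.58 minutes

Byte rate = 16,000 × 3 × 1 = 48,000 bytes/s.
Duration = 145,680,000 / 48,000 = 3,035 s.
3,035 s / 60 = 50.58 minutes.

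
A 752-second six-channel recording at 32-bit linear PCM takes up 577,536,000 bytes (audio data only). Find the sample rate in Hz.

32,000 Hz

Bytes = sample_rate × seconds × bytes_per_sample × channels.
sample_rate = 577,536,000 / (752 × 4 × 6) = 577,536,000 / 18,048 = 32,000 Hz.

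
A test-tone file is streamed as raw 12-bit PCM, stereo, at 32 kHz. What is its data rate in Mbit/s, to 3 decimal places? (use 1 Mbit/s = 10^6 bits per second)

Bit rate = 32,000 × 12 × 2 = 768,000 bits/s.
= 0.768 Mbit/s.

0.768 Mbit/s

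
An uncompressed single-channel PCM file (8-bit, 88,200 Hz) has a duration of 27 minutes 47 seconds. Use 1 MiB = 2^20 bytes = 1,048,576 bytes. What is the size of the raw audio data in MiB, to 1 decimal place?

Duration = 27 minutes 47 seconds = 1,667 s.
Bytes = 88,200 samples/s × 1,667 s × 1 bytes/sample × 1 ch = 147,029,400 bytes.
147,029,400 / 1,048,576 = 140.2 MiB.

140.2 MiB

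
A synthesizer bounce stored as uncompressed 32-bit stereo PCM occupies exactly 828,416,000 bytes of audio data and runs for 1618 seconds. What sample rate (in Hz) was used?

64,000 Hz

Bytes = sample_rate × seconds × bytes_per_sample × channels.
sample_rate = 828,416,000 / (1,618 × 4 × 2) = 828,416,000 / 12,944 = 64,000 Hz.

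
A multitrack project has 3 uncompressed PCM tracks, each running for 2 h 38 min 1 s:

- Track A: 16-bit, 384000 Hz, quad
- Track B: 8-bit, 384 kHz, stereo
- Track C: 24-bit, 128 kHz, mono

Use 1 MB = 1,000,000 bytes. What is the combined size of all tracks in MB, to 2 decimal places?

2 h 38 min 1 s = 9,481 s.
Track A: 384,000 × 9,481 × 2 × 4 = 29,125,632,000 bytes.
Track B: 384,000 × 9,481 × 1 × 2 = 7,281,408,000 bytes.
Track C: 128,000 × 9,481 × 3 × 1 = 3,640,704,000 bytes.
Total = 40,047,744,000 bytes = 40047.74 MB.

40047.74 MB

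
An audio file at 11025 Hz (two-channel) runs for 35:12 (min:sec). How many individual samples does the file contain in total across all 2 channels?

46,569,600 samples

35:12 (min:sec) = 2,112 s.
11,025 × 2,112 s × 2 ch = 46,569,600 samples.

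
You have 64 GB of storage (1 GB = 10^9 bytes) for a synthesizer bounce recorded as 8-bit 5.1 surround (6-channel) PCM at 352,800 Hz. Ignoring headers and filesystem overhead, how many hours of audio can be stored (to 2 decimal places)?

8.40 hours

Uncompressed byte rate = 352,800 × 1 × 6 = 2,116,800 bytes/s.
Capacity = 64 × 1,000,000,000 = 64,000,000,000 bytes.
64,000,000,000 / 2,116,800 ≈ 30234.32 s → 8.40 hours.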